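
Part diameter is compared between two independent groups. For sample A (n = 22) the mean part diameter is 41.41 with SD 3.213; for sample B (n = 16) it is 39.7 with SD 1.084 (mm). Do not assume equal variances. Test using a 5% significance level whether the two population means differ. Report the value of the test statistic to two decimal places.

2.32

Let group 1 = sample A, group 2 = sample B. H0: μ_1 = μ_2; H1: μ_1 ≠ μ_2 (Welch's two-sample t-test, two-sided).
t = (x̄_1 − x̄_2)/√(s_1²/n_1 + s_2²/n_2) = (41.41 − 39.7)/√(3.213²/22 + 1.084²/16) = 2.32
Welch–Satterthwaite df ≈ 27.16
Two-sided p-value ≈ 0.0280
Since p ≈ 0.0280 < α = 0.05, reject H0; the evidence is statistically significant.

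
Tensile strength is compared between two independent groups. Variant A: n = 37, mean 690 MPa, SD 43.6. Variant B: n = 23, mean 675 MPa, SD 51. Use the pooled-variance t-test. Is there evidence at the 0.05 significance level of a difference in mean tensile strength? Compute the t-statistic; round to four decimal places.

1.2137

Let group 1 = variant A, group 2 = variant B. H0: μ_1 = μ_2; H1: μ_1 ≠ μ_2 (two-sample pooled-variance t-test, two-sided).
s_p² = [(37−1)·43.6² + (23−1)·51²]/(37+23−2) = 2166.49
t = (690 − 675)/√[2166.49·(1/37 + 1/23)] = 1.2137
df = n₁ + n₂ − 2 = 58
Two-sided p-value ≈ 0.230
Since p ≈ 0.230 > α = 0.05, fail to reject H0; the evidence is not statistically significant.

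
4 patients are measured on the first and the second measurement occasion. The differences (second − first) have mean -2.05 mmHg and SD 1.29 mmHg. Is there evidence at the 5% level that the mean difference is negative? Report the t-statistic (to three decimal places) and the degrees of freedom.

H0: μ_d = 0; H1: μ_d < 0 (paired t-test on the differences, left-tailed).
t = d̄/(s_d/√n) = -2.05/(1.29/√4) = -3.178
df = n − 1 = 3
p-value = P(T ≤ -3.178) ≈ 0.025
Since p ≈ 0.025 < α = 0.05, reject H0; the evidence is statistically significant.

t = -3.178, df = 3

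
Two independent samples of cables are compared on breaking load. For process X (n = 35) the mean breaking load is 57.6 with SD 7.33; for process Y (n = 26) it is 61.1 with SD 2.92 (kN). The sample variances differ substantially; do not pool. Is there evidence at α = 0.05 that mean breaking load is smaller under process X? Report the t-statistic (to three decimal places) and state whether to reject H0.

Let group 1 = process X, group 2 = process Y. H0: μ_1 = μ_2; H1: μ_1 < μ_2 (Welch's two-sample t-test, left-tailed).
t = (x̄_1 − x̄_2)/√(s_1²/n_1 + s_2²/n_2) = (57.6 − 61.1)/√(7.33²/35 + 2.92²/26) = -2.564
Welch–Satterthwaite df ≈ 47.15
p-value = P(T ≤ -2.564) ≈ 0.007
Since p ≈ 0.007 < α = 0.05, reject H0; the data support H1.

t = -2.564; reject H0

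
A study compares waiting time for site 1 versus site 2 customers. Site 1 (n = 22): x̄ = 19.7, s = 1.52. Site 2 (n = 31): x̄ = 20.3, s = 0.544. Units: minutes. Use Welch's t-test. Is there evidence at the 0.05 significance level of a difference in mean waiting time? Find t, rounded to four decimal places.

Let group 1 = site 1, group 2 = site 2. H0: μ_1 = μ_2; H1: μ_1 ≠ μ_2 (Welch's two-sample t-test, two-sided).
t = (x̄_1 − x̄_2)/√(s_1²/n_1 + s_2²/n_2) = (19.7 − 20.3)/√(1.52²/22 + 0.544²/31) = -1.7727
Welch–Satterthwaite df ≈ 24.85
Two-sided p-value ≈ 0.089
Since p ≈ 0.089 > α = 0.05, fail to reject H0; the data do not provide sufficient evidence against H0.

-1.7727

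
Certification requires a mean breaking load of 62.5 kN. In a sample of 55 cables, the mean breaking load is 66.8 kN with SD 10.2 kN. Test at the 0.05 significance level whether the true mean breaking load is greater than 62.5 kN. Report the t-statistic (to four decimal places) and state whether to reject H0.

H0: μ = 62.5; H1: μ > 62.5 (one-sample t-test, right-tailed).
t = (x̄ − μ₀)/(s/√n) = (66.8 − 62.5)/(10.2/√55) = 3.1264
df = n − 1 = 54
p-value = P(T ≥ 3.1264) ≈ 0.0014
Since p ≈ 0.0014 < α = 0.05, reject H0; the evidence is statistically significant.

t = 3.1264; reject H0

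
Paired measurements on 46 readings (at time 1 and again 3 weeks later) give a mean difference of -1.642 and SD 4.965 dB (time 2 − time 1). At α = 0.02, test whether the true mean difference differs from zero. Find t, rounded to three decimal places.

H0: μ_d = 0; H1: μ_d ≠ 0 (paired t-test on the differences, two-sided).
t = d̄/(s_d/√n) = -1.642/(4.965/√46) = -2.243
df = n − 1 = 45
Two-sided p-value ≈ 0.0299
Since p ≈ 0.0299 > α = 0.02, fail to reject H0; the data do not provide sufficient evidence against H0.

-2.243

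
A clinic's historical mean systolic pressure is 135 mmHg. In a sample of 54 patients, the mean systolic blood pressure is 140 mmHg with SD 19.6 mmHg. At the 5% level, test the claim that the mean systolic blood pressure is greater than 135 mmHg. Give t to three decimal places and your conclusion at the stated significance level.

t = 1.875; reject H0

H0: μ = 135; H1: μ > 135 (one-sample t-test, right-tailed).
t = (x̄ − μ₀)/(s/√n) = (140 − 135)/(19.6/√54) = 1.875
df = n − 1 = 53
p-value = P(T ≥ 1.875) ≈ 0.033
Since p ≈ 0.033 < α = 0.05, reject H0; the data support H1.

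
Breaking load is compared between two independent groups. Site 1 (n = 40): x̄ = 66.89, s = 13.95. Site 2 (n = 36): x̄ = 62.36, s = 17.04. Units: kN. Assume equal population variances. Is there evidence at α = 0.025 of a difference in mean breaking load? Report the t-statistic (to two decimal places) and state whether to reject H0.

Let group 1 = site 1, group 2 = site 2. H0: μ_1 = μ_2; H1: μ_1 ≠ μ_2 (two-sample pooled-variance t-test, two-sided).
s_p² = [(40−1)·13.95² + (36−1)·17.04²]/(40+36−2) = 239.894
t = (66.89 − 62.36)/√[239.894·(1/40 + 1/36)] = 1.27
df = n₁ + n₂ − 2 = 74
Two-sided p-value ≈ 0.207
Since p ≈ 0.207 > α = 0.025, fail to reject H0; the data do not provide sufficient evidence against H0.

t = 1.27; fail to reject H0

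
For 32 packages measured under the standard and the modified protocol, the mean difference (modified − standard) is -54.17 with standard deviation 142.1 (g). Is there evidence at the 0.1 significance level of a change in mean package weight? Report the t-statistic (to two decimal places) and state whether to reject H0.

H0: μ_d = 0; H1: μ_d ≠ 0 (paired t-test on the differences, two-sided).
t = d̄/(s_d/√n) = -54.17/(142.1/√32) = -2.16
df = n − 1 = 31
Two-sided p-value ≈ 0.0389
Since p ≈ 0.0389 < α = 0.1, reject H0; the evidence is statistically significant.

t = -2.16; reject H0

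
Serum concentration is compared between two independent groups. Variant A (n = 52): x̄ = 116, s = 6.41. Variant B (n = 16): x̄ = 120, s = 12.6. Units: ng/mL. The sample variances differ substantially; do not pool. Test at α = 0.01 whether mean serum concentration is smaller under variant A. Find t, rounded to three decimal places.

-1.222

Let group 1 = variant A, group 2 = variant B. H0: μ_1 = μ_2; H1: μ_1 < μ_2 (Welch's two-sample t-test, left-tailed).
t = (x̄_1 − x̄_2)/√(s_1²/n_1 + s_2²/n_2) = (116 − 120)/√(6.41²/52 + 12.6²/16) = -1.222
Welch–Satterthwaite df ≈ 17.45
p-value = P(T ≤ -1.222) ≈ 0.1190
Since p ≈ 0.1190 > α = 0.01, fail to reject H0; the evidence is not statistically significant.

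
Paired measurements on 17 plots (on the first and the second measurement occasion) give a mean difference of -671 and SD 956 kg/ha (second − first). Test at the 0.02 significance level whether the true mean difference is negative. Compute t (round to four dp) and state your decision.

t = -2.8939; reject H0

H0: μ_d = 0; H1: μ_d < 0 (paired t-test on the differences, left-tailed).
t = d̄/(s_d/√n) = -671/(956/√17) = -2.8939
df = n − 1 = 16
p-value = P(T ≤ -2.8939) ≈ 0.0053
Since p ≈ 0.0053 < α = 0.02, reject H0; the data support H1.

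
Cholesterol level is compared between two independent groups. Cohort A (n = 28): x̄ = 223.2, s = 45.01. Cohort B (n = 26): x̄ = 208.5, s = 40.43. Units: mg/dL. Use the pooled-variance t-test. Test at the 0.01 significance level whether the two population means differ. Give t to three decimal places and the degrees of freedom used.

Let group 1 = cohort A, group 2 = cohort B. H0: μ_1 = μ_2; H1: μ_1 ≠ μ_2 (two-sample pooled-variance t-test, two-sided).
s_p² = [(28−1)·45.01² + (26−1)·40.43²]/(28+26−2) = 1837.77
t = (223.2 − 208.5)/√[1837.77·(1/28 + 1/26)] = 1.259
df = n₁ + n₂ − 2 = 52
Two-sided p-value ≈ 0.2136
Since p ≈ 0.2136 > α = 0.01, fail to reject H0; the data do not provide sufficient evidence against H0.

t = 1.259, df = 52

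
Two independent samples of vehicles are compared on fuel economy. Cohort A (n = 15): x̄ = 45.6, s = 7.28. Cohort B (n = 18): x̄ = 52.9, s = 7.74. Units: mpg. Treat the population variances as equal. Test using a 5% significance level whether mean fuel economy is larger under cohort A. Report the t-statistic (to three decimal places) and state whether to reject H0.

t = -2.771; fail to reject H0

Let group 1 = cohort A, group 2 = cohort B. H0: μ_1 = μ_2; H1: μ_1 > μ_2 (two-sample pooled-variance t-test, right-tailed).
s_p² = [(15−1)·7.28² + (18−1)·7.74²]/(15+18−2) = 56.7873
t = (45.6 − 52.9)/√[56.7873·(1/15 + 1/18)] = -2.771
df = n₁ + n₂ − 2 = 31
p-value = P(T ≥ -2.771) ≈ 0.995
Since p ≈ 0.995 > α = 0.05, fail to reject H0; the evidence is not statistically significant.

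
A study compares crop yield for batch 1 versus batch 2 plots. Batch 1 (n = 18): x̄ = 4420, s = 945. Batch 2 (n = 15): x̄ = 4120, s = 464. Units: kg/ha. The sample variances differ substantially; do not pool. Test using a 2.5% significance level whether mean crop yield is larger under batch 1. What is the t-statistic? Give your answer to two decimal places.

1.19

Let group 1 = batch 1, group 2 = batch 2. H0: μ_1 = μ_2; H1: μ_1 > μ_2 (Welch's two-sample t-test, right-tailed).
t = (x̄_1 − x̄_2)/√(s_1²/n_1 + s_2²/n_2) = (4420 − 4120)/√(945²/18 + 464²/15) = 1.19
Welch–Satterthwaite df ≈ 25.65
p-value = P(T ≥ 1.19) ≈ 0.1232
Since p ≈ 0.1232 > α = 0.025, fail to reject H0; the data do not provide sufficient evidence against H0.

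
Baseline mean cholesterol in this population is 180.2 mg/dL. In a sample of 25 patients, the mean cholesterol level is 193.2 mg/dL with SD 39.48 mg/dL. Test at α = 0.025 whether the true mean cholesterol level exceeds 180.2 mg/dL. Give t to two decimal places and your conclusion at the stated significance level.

H0: μ = 180.2; H1: μ > 180.2 (one-sample t-test, right-tailed).
t = (x̄ − μ₀)/(s/√n) = (193.2 − 180.2)/(39.48/√25) = 1.65
df = n − 1 = 24
p-value = P(T ≥ 1.65) ≈ 0.056
Since p ≈ 0.056 > α = 0.025, fail to reject H0; the evidence is not statistically significant.

t = 1.65; fail to reject H0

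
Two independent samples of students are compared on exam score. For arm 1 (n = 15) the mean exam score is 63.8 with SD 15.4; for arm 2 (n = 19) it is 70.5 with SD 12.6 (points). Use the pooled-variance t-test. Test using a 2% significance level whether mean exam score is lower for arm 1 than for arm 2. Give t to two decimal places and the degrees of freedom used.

Let group 1 = arm 1, group 2 = arm 2. H0: μ_1 = μ_2; H1: μ_1 < μ_2 (two-sample pooled-variance t-test, left-tailed).
s_p² = [(15−1)·15.4² + (19−1)·12.6²]/(15+19−2) = 193.06
t = (63.8 − 70.5)/√[193.06·(1/15 + 1/19)] = -1.40
df = n₁ + n₂ − 2 = 32
p-value = P(T ≤ -1.40) ≈ 0.086
Since p ≈ 0.086 > α = 0.02, fail to reject H0; the evidence is not statistically significant.

t = -1.40, df = 32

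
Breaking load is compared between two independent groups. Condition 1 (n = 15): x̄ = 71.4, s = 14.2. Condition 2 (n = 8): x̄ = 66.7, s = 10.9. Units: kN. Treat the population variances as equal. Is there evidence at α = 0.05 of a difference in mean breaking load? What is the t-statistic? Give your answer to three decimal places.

Let group 1 = condition 1, group 2 = condition 2. H0: μ_1 = μ_2; H1: μ_1 ≠ μ_2 (two-sample pooled-variance t-test, two-sided).
s_p² = [(15−1)·14.2² + (8−1)·10.9²]/(15+8−2) = 174.03
t = (71.4 − 66.7)/√[174.03·(1/15 + 1/8)] = 0.814
df = n₁ + n₂ − 2 = 21
Two-sided p-value ≈ 0.4249
Since p ≈ 0.4249 > α = 0.05, fail to reject H0; the evidence is not statistically significant.

0.814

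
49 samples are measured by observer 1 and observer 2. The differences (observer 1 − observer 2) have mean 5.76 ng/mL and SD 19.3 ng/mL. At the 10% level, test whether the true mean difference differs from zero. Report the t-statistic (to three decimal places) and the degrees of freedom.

t = 2.089, df = 48

H0: μ_d = 0; H1: μ_d ≠ 0 (paired t-test on the differences, two-sided).
t = d̄/(s_d/√n) = 5.76/(19.3/√49) = 2.089
df = n − 1 = 48
Two-sided p-value ≈ 0.042
Since p ≈ 0.042 < α = 0.1, reject H0; the evidence is statistically significant.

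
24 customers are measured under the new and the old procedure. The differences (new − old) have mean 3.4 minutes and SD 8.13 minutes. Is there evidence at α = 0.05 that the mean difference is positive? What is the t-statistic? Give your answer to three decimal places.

H0: μ_d = 0; H1: μ_d > 0 (paired t-test on the differences, right-tailed).
t = d̄/(s_d/√n) = 3.4/(8.13/√24) = 2.049
df = n − 1 = 23
p-value = P(T ≥ 2.049) ≈ 0.0260
Since p ≈ 0.0260 < α = 0.05, reject H0; the data support H1.

2.049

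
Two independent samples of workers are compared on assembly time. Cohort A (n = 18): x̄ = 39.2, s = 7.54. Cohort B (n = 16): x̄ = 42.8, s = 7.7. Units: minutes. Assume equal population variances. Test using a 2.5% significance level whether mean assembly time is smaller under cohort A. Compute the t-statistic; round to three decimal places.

-1.376

Let group 1 = cohort A, group 2 = cohort B. H0: μ_1 = μ_2; H1: μ_1 < μ_2 (two-sample pooled-variance t-test, left-tailed).
s_p² = [(18−1)·7.54² + (16−1)·7.7²]/(18+16−2) = 57.9946
t = (39.2 − 42.8)/√[57.9946·(1/18 + 1/16)] = -1.376
df = n₁ + n₂ − 2 = 32
p-value = P(T ≤ -1.376) ≈ 0.0892
Since p ≈ 0.0892 > α = 0.025, fail to reject H0; the data do not provide sufficient evidence against H0.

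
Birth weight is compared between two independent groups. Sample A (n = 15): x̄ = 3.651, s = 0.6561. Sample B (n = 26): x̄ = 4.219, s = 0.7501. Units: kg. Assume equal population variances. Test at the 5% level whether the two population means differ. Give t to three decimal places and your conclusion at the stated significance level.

t = -2.441; reject H0

Let group 1 = sample A, group 2 = sample B. H0: μ_1 = μ_2; H1: μ_1 ≠ μ_2 (two-sample pooled-variance t-test, two-sided).
s_p² = [(15−1)·0.6561² + (26−1)·0.7501²]/(15+26−2) = 0.5152
t = (3.651 − 4.219)/√[0.5152·(1/15 + 1/26)] = -2.441
df = n₁ + n₂ − 2 = 39
Two-sided p-value ≈ 0.0193
Since p ≈ 0.0193 < α = 0.05, reject H0; the evidence is statistically significant.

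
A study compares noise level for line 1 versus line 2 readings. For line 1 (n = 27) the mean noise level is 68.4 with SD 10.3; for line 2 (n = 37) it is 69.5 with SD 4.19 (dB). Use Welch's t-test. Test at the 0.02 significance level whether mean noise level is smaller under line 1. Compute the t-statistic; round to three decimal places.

-0.524

Let group 1 = line 1, group 2 = line 2. H0: μ_1 = μ_2; H1: μ_1 < μ_2 (Welch's two-sample t-test, left-tailed).
t = (x̄_1 − x̄_2)/√(s_1²/n_1 + s_2²/n_2) = (68.4 − 69.5)/√(10.3²/27 + 4.19²/37) = -0.524
Welch–Satterthwaite df ≈ 32.32
p-value = P(T ≤ -0.524) ≈ 0.3019
Since p ≈ 0.3019 > α = 0.02, fail to reject H0; the data do not provide sufficient evidence against H0.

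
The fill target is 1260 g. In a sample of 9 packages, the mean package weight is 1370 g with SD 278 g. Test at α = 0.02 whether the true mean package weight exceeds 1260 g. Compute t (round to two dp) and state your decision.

t = 1.19; fail to reject H0

H0: μ = 1260; H1: μ > 1260 (one-sample t-test, right-tailed).
t = (x̄ − μ₀)/(s/√n) = (1370 − 1260)/(278/√9) = 1.19
df = n − 1 = 8
p-value = P(T ≥ 1.19) ≈ 0.135
Since p ≈ 0.135 > α = 0.02, fail to reject H0; the data do not provide sufficient evidence against H0.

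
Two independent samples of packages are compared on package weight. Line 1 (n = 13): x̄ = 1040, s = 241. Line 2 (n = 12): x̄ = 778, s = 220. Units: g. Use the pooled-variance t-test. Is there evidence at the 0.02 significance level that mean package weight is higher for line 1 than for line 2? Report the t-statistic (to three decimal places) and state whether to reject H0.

Let group 1 = line 1, group 2 = line 2. H0: μ_1 = μ_2; H1: μ_1 > μ_2 (two-sample pooled-variance t-test, right-tailed).
s_p² = [(13−1)·241² + (12−1)·220²]/(13+12−2) = 53451
t = (1040 − 778)/√[53451·(1/13 + 1/12)] = 2.831
df = n₁ + n₂ − 2 = 23
p-value = P(T ≥ 2.831) ≈ 0.0047
Since p ≈ 0.0047 < α = 0.02, reject H0; the data support H1.

t = 2.831; reject H0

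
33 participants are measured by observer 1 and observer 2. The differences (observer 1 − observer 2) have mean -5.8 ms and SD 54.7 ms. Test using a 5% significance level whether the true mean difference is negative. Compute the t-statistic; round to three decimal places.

-0.609

H0: μ_d = 0; H1: μ_d < 0 (paired t-test on the differences, left-tailed).
t = d̄/(s_d/√n) = -5.8/(54.7/√33) = -0.609
df = n − 1 = 32
p-value = P(T ≤ -0.609) ≈ 0.2734
Since p ≈ 0.2734 > α = 0.05, fail to reject H0; the evidence is not statistically significant.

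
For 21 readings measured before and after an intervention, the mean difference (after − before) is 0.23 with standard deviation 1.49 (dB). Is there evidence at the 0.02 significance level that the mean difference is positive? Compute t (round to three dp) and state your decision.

t = 0.707; fail to reject H0

H0: μ_d = 0; H1: μ_d > 0 (paired t-test on the differences, right-tailed).
t = d̄/(s_d/√n) = 0.23/(1.49/√21) = 0.707
df = n − 1 = 20
p-value = P(T ≥ 0.707) ≈ 0.2437
Since p ≈ 0.2437 > α = 0.02, fail to reject H0; the data do not provide sufficient evidence against H0.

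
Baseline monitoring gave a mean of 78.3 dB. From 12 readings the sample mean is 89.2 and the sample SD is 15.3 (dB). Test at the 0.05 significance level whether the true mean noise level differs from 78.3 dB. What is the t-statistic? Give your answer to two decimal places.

2.47

H0: μ = 78.3; H1: μ ≠ 78.3 (one-sample t-test, two-sided).
t = (x̄ − μ₀)/(s/√n) = (89.2 − 78.3)/(15.3/√12) = 2.47
df = n − 1 = 11
Two-sided p-value ≈ 0.031
Since p ≈ 0.031 < α = 0.05, reject H0; the data support H1.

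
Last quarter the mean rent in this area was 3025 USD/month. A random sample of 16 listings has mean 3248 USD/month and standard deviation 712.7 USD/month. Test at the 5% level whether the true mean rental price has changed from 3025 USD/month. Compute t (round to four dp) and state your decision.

t = 1.2516; fail to reject H0

H0: μ = 3025; H1: μ ≠ 3025 (one-sample t-test, two-sided).
t = (x̄ − μ₀)/(s/√n) = (3248 − 3025)/(712.7/√16) = 1.2516
df = n − 1 = 15
Two-sided p-value ≈ 0.230
Since p ≈ 0.230 > α = 0.05, fail to reject H0; the data do not provide sufficient evidence against H0.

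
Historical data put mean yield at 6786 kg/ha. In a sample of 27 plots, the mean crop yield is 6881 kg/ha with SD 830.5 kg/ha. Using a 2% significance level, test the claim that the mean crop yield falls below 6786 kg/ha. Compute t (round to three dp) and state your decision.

t = 0.594; fail to reject H0

H0: μ = 6786; H1: μ < 6786 (one-sample t-test, left-tailed).
t = (x̄ − μ₀)/(s/√n) = (6881 − 6786)/(830.5/√27) = 0.594
df = n − 1 = 26
p-value = P(T ≤ 0.594) ≈ 0.7213
Since p ≈ 0.7213 > α = 0.02, fail to reject H0; the evidence is not statistically significant.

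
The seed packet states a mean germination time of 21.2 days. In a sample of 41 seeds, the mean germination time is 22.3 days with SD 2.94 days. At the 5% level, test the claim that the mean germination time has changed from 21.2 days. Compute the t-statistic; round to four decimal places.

H0: μ = 21.2; H1: μ ≠ 21.2 (one-sample t-test, two-sided).
t = (x̄ − μ₀)/(s/√n) = (22.3 − 21.2)/(2.94/√41) = 2.3957
df = n − 1 = 40
Two-sided p-value ≈ 0.021
Since p ≈ 0.021 < α = 0.05, reject H0; the data support H1.

2.3957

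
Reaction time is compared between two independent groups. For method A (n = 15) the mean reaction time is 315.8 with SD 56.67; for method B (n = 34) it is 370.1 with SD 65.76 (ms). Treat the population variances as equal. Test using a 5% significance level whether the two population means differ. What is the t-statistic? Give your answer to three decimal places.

Let group 1 = method A, group 2 = method B. H0: μ_1 = μ_2; H1: μ_1 ≠ μ_2 (two-sample pooled-variance t-test, two-sided).
s_p² = [(15−1)·56.67² + (34−1)·65.76²]/(15+34−2) = 3992.88
t = (315.8 − 370.1)/√[3992.88·(1/15 + 1/34)] = -2.772
df = n₁ + n₂ − 2 = 47
Two-sided p-value ≈ 0.0080
Since p ≈ 0.0080 < α = 0.05, reject H0; the data support H1.

-2.772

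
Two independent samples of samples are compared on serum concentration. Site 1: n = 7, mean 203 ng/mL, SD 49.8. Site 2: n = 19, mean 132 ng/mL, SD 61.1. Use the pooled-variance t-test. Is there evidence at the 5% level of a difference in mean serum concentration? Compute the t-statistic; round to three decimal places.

2.746

Let group 1 = site 1, group 2 = site 2. H0: μ_1 = μ_2; H1: μ_1 ≠ μ_2 (two-sample pooled-variance t-test, two-sided).
s_p² = [(7−1)·49.8² + (19−1)·61.1²]/(7+19−2) = 3419.92
t = (203 − 132)/√[3419.92·(1/7 + 1/19)] = 2.746
df = n₁ + n₂ − 2 = 24
Two-sided p-value ≈ 0.0113
Since p ≈ 0.0113 < α = 0.05, reject H0; the data support H1.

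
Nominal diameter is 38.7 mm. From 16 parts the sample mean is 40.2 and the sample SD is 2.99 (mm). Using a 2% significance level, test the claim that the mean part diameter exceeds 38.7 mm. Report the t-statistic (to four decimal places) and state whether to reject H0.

H0: μ = 38.7; H1: μ > 38.7 (one-sample t-test, right-tailed).
t = (x̄ − μ₀)/(s/√n) = (40.2 − 38.7)/(2.99/√16) = 2.0067
df = n − 1 = 15
p-value = P(T ≥ 2.0067) ≈ 0.0316
Since p ≈ 0.0316 > α = 0.02, fail to reject H0; the data do not provide sufficient evidence against H0.

t = 2.0067; fail to reject H0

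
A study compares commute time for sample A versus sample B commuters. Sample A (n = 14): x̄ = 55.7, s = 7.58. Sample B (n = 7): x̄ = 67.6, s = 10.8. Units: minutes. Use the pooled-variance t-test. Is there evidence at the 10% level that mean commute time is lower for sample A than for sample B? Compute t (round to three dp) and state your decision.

t = -2.946; reject H0

Let group 1 = sample A, group 2 = sample B. H0: μ_1 = μ_2; H1: μ_1 < μ_2 (two-sample pooled-variance t-test, left-tailed).
s_p² = [(14−1)·7.58² + (7−1)·10.8²]/(14+7−2) = 76.146
t = (55.7 − 67.6)/√[76.146·(1/14 + 1/7)] = -2.946
df = n₁ + n₂ − 2 = 19
p-value = P(T ≤ -2.946) ≈ 0.004
Since p ≈ 0.004 < α = 0.1, reject H0; the evidence is statistically significant.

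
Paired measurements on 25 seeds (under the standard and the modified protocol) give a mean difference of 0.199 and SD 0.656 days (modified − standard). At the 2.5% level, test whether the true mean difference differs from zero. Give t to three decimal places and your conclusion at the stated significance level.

H0: μ_d = 0; H1: μ_d ≠ 0 (paired t-test on the differences, two-sided).
t = d̄/(s_d/√n) = 0.199/(0.656/√25) = 1.517
df = n − 1 = 24
Two-sided p-value ≈ 0.142
Since p ≈ 0.142 > α = 0.025, fail to reject H0; the evidence is not statistically significant.

t = 1.517; fail to reject H0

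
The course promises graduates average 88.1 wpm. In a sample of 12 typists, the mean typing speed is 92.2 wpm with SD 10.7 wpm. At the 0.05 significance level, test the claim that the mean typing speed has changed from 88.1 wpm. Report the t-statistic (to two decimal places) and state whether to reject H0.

t = 1.33; fail to reject H0

H0: μ = 88.1; H1: μ ≠ 88.1 (one-sample t-test, two-sided).
t = (x̄ − μ₀)/(s/√n) = (92.2 − 88.1)/(10.7/√12) = 1.33
df = n − 1 = 11
Two-sided p-value ≈ 0.211
Since p ≈ 0.211 > α = 0.05, fail to reject H0; the evidence is not statistically significant.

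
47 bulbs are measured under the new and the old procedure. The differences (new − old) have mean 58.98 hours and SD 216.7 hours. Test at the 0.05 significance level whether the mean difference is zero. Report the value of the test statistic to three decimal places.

1.866

H0: μ_d = 0; H1: μ_d ≠ 0 (paired t-test on the differences, two-sided).
t = d̄/(s_d/√n) = 58.98/(216.7/√47) = 1.866
df = n − 1 = 46
Two-sided p-value ≈ 0.068
Since p ≈ 0.068 > α = 0.05, fail to reject H0; the data do not provide sufficient evidence against H0.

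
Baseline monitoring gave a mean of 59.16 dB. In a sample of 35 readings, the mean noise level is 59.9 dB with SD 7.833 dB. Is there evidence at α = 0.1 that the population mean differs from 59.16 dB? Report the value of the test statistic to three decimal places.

H0: μ = 59.16; H1: μ ≠ 59.16 (one-sample t-test, two-sided).
t = (x̄ − μ₀)/(s/√n) = (59.9 − 59.16)/(7.833/√35) = 0.559
df = n − 1 = 34
Two-sided p-value ≈ 0.5799
Since p ≈ 0.5799 > α = 0.1, fail to reject H0; the data do not provide sufficient evidence against H0.

0.559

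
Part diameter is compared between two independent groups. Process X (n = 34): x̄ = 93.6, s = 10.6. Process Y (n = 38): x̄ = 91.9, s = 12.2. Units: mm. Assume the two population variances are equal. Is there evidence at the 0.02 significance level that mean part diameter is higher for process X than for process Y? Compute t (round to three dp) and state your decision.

Let group 1 = process X, group 2 = process Y. H0: μ_1 = μ_2; H1: μ_1 > μ_2 (two-sample pooled-variance t-test, right-tailed).
s_p² = [(34−1)·10.6² + (38−1)·12.2²]/(34+38−2) = 131.642
t = (93.6 − 91.9)/√[131.642·(1/34 + 1/38)] = 0.628
df = n₁ + n₂ − 2 = 70
p-value = P(T ≥ 0.628) ≈ 0.2661
Since p ≈ 0.2661 > α = 0.02, fail to reject H0; the data do not provide sufficient evidence against H0.

t = 0.628; fail to reject H0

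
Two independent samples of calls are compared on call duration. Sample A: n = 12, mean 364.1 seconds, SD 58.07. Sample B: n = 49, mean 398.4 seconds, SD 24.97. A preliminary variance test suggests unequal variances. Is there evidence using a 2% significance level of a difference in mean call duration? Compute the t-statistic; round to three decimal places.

Let group 1 = sample A, group 2 = sample B. H0: μ_1 = μ_2; H1: μ_1 ≠ μ_2 (Welch's two-sample t-test, two-sided).
t = (x̄_1 − x̄_2)/√(s_1²/n_1 + s_2²/n_2) = (364.1 − 398.4)/√(58.07²/12 + 24.97²/49) = -2.001
Welch–Satterthwaite df ≈ 12.01
Two-sided p-value ≈ 0.0685
Since p ≈ 0.0685 > α = 0.02, fail to reject H0; the data do not provide sufficient evidence against H0.

-2.001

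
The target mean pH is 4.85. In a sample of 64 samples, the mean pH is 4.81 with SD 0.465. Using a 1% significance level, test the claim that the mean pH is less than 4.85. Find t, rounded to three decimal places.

-0.688

H0: μ = 4.85; H1: μ < 4.85 (one-sample t-test, left-tailed).
t = (x̄ − μ₀)/(s/√n) = (4.81 − 4.85)/(0.465/√64) = -0.688
df = n − 1 = 63
p-value = P(T ≤ -0.688) ≈ 0.2469
Since p ≈ 0.2469 > α = 0.01, fail to reject H0; the evidence is not statistically significant.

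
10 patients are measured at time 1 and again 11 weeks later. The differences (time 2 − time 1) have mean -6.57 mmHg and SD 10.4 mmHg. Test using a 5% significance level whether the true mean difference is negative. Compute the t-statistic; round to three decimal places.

H0: μ_d = 0; H1: μ_d < 0 (paired t-test on the differences, left-tailed).
t = d̄/(s_d/√n) = -6.57/(10.4/√10) = -1.998
df = n − 1 = 9
p-value = P(T ≤ -1.998) ≈ 0.0384
Since p ≈ 0.0384 < α = 0.05, reject H0; the evidence is statistically significant.

-1.998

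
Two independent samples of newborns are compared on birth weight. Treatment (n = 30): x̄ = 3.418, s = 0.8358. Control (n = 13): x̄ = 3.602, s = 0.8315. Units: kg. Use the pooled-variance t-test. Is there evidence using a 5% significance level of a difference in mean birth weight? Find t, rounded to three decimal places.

-0.664

Let group 1 = treatment, group 2 = control. H0: μ_1 = μ_2; H1: μ_1 ≠ μ_2 (two-sample pooled-variance t-test, two-sided).
s_p² = [(30−1)·0.8358² + (13−1)·0.8315²]/(30+13−2) = 0.696463
t = (3.418 − 3.602)/√[0.696463·(1/30 + 1/13)] = -0.664
df = n₁ + n₂ − 2 = 41
Two-sided p-value ≈ 0.510
Since p ≈ 0.510 > α = 0.05, fail to reject H0; the data do not provide sufficient evidence against H0.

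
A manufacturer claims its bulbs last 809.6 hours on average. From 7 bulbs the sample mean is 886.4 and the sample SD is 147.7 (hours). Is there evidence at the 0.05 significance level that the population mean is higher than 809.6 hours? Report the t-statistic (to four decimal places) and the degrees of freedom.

t = 1.3757, df = 6

H0: μ = 809.6; H1: μ > 809.6 (one-sample t-test, right-tailed).
t = (x̄ − μ₀)/(s/√n) = (886.4 − 809.6)/(147.7/√7) = 1.3757
df = n − 1 = 6
p-value = P(T ≥ 1.3757) ≈ 0.109
Since p ≈ 0.109 > α = 0.05, fail to reject H0; the data do not provide sufficient evidence against H0.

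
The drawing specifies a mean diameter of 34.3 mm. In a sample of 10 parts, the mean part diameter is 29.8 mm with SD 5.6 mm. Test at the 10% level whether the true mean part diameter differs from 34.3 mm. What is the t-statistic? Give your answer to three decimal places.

-2.541

H0: μ = 34.3; H1: μ ≠ 34.3 (one-sample t-test, two-sided).
t = (x̄ − μ₀)/(s/√n) = (29.8 − 34.3)/(5.6/√10) = -2.541
df = n − 1 = 9
Two-sided p-value ≈ 0.0317
Since p ≈ 0.0317 < α = 0.1, reject H0; the data support H1.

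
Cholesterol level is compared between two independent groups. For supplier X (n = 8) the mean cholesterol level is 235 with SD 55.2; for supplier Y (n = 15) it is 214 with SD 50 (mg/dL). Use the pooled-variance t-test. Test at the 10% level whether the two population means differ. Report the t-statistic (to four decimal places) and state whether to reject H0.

t = 0.9262; fail to reject H0

Let group 1 = supplier X, group 2 = supplier Y. H0: μ_1 = μ_2; H1: μ_1 ≠ μ_2 (two-sample pooled-variance t-test, two-sided).
s_p² = [(8−1)·55.2² + (15−1)·50²]/(8+15−2) = 2682.35
t = (235 − 214)/√[2682.35·(1/8 + 1/15)] = 0.9262
df = n₁ + n₂ − 2 = 21
Two-sided p-value ≈ 0.365
Since p ≈ 0.365 > α = 0.1, fail to reject H0; the data do not provide sufficient evidence against H0.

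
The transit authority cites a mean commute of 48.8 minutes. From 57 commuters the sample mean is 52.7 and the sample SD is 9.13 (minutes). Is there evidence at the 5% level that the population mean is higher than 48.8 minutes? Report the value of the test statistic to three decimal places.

3.225

H0: μ = 48.8; H1: μ > 48.8 (one-sample t-test, right-tailed).
t = (x̄ − μ₀)/(s/√n) = (52.7 − 48.8)/(9.13/√57) = 3.225
df = n − 1 = 56
p-value = P(T ≥ 3.225) ≈ 0.0011
Since p ≈ 0.0011 < α = 0.05, reject H0; the data support H1.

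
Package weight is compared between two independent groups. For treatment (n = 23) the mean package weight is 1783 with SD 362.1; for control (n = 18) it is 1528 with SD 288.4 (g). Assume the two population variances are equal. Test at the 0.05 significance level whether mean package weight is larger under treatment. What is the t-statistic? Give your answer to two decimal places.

Let group 1 = treatment, group 2 = control. H0: μ_1 = μ_2; H1: μ_1 > μ_2 (two-sample pooled-variance t-test, right-tailed).
s_p² = [(23−1)·362.1² + (18−1)·288.4²]/(23+18−2) = 110219
t = (1783 − 1528)/√[110219·(1/23 + 1/18)] = 2.44
df = n₁ + n₂ − 2 = 39
p-value = P(T ≥ 2.44) ≈ 0.0097
Since p ≈ 0.0097 < α = 0.05, reject H0; the data support H1.

2.44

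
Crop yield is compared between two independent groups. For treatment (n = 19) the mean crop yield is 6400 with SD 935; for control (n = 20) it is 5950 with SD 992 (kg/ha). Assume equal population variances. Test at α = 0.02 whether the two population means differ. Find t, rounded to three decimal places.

Let group 1 = treatment, group 2 = control. H0: μ_1 = μ_2; H1: μ_1 ≠ μ_2 (two-sample pooled-variance t-test, two-sided).
s_p² = [(19−1)·935² + (20−1)·992²]/(19+20−2) = 930629
t = (6400 − 5950)/√[930629·(1/19 + 1/20)] = 1.456
df = n₁ + n₂ − 2 = 37
Two-sided p-value ≈ 0.1538
Since p ≈ 0.1538 > α = 0.02, fail to reject H0; the evidence is not statistically significant.

1.456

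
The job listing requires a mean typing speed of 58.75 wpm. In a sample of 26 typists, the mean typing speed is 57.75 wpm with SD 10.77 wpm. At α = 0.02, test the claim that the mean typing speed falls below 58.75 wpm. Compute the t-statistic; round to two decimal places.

-0.47

H0: μ = 58.75; H1: μ < 58.75 (one-sample t-test, left-tailed).
t = (x̄ − μ₀)/(s/√n) = (57.75 − 58.75)/(10.77/√26) = -0.47
df = n − 1 = 25
p-value = P(T ≤ -0.47) ≈ 0.320
Since p ≈ 0.320 > α = 0.02, fail to reject H0; the evidence is not statistically significant.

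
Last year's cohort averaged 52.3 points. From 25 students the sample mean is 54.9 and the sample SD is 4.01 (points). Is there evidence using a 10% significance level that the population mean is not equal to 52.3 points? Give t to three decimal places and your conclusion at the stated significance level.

t = 3.242; reject H0

H0: μ = 52.3; H1: μ ≠ 52.3 (one-sample t-test, two-sided).
t = (x̄ − μ₀)/(s/√n) = (54.9 − 52.3)/(4.01/√25) = 3.242
df = n − 1 = 24
Two-sided p-value ≈ 0.003
Since p ≈ 0.003 < α = 0.1, reject H0; the data support H1.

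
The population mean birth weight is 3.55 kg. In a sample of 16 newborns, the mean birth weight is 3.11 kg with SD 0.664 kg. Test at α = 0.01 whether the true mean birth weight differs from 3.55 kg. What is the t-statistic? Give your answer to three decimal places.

-2.651

H0: μ = 3.55; H1: μ ≠ 3.55 (one-sample t-test, two-sided).
t = (x̄ − μ₀)/(s/√n) = (3.11 − 3.55)/(0.664/√16) = -2.651
df = n − 1 = 15
Two-sided p-value ≈ 0.018
Since p ≈ 0.018 > α = 0.01, fail to reject H0; the evidence is not statistically significant.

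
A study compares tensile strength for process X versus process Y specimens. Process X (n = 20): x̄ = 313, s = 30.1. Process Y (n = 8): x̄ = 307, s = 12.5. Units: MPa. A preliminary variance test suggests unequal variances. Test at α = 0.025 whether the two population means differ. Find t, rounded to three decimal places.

Let group 1 = process X, group 2 = process Y. H0: μ_1 = μ_2; H1: μ_1 ≠ μ_2 (Welch's two-sample t-test, two-sided).
t = (x̄_1 − x̄_2)/√(s_1²/n_1 + s_2²/n_2) = (313 − 307)/√(30.1²/20 + 12.5²/8) = 0.745
Welch–Satterthwaite df ≈ 25.87
Two-sided p-value ≈ 0.4629
Since p ≈ 0.4629 > α = 0.025, fail to reject H0; the evidence is not statistically significant.

0.745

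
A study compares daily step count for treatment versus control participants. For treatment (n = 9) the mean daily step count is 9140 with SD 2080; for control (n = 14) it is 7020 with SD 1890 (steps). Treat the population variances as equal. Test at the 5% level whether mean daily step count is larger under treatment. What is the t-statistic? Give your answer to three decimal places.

Let group 1 = treatment, group 2 = control. H0: μ_1 = μ_2; H1: μ_1 > μ_2 (two-sample pooled-variance t-test, right-tailed).
s_p² = [(9−1)·2080² + (14−1)·1890²]/(9+14−2) = 3859450
t = (9140 − 7020)/√[3859450·(1/9 + 1/14)] = 2.526
df = n₁ + n₂ − 2 = 21
p-value = P(T ≥ 2.526) ≈ 0.0098
Since p ≈ 0.0098 < α = 0.05, reject H0; the data support H1.

2.526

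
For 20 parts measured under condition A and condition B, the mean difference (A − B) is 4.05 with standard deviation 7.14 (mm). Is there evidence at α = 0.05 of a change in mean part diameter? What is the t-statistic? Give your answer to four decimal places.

2.5367

H0: μ_d = 0; H1: μ_d ≠ 0 (paired t-test on the differences, two-sided).
t = d̄/(s_d/√n) = 4.05/(7.14/√20) = 2.5367
df = n − 1 = 19
Two-sided p-value ≈ 0.0201
Since p ≈ 0.0201 < α = 0.05, reject H0; the data support H1.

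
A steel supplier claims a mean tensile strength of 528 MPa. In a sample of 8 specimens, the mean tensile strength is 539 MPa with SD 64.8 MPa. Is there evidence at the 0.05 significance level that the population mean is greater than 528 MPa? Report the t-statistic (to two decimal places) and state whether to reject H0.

H0: μ = 528; H1: μ > 528 (one-sample t-test, right-tailed).
t = (x̄ − μ₀)/(s/√n) = (539 − 528)/(64.8/√8) = 0.48
df = n − 1 = 7
p-value = P(T ≥ 0.48) ≈ 0.323
Since p ≈ 0.323 > α = 0.05, fail to reject H0; the evidence is not statistically significant.

t = 0.48; fail to reject H0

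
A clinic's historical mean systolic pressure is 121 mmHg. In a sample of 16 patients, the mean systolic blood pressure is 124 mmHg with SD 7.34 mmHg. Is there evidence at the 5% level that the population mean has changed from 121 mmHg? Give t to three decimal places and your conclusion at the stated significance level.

H0: μ = 121; H1: μ ≠ 121 (one-sample t-test, two-sided).
t = (x̄ − μ₀)/(s/√n) = (124 − 121)/(7.34/√16) = 1.635
df = n − 1 = 15
Two-sided p-value ≈ 0.1229
Since p ≈ 0.1229 > α = 0.05, fail to reject H0; the data do not provide sufficient evidence against H0.

t = 1.635; fail to reject H0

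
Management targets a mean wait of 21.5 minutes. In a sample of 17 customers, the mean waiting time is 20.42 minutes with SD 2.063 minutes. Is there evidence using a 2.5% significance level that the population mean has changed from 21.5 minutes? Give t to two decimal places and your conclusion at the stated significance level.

t = -2.16; fail to reject H0

H0: μ = 21.5; H1: μ ≠ 21.5 (one-sample t-test, two-sided).
t = (x̄ − μ₀)/(s/√n) = (20.42 − 21.5)/(2.063/√17) = -2.16
df = n − 1 = 16
Two-sided p-value ≈ 0.0464
Since p ≈ 0.0464 > α = 0.025, fail to reject H0; the evidence is not statistically significant.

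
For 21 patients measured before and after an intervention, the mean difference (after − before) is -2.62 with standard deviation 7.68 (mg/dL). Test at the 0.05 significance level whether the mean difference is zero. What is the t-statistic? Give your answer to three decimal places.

H0: μ_d = 0; H1: μ_d ≠ 0 (paired t-test on the differences, two-sided).
t = d̄/(s_d/√n) = -2.62/(7.68/√21) = -1.563
df = n − 1 = 20
Two-sided p-value ≈ 0.1337
Since p ≈ 0.1337 > α = 0.05, fail to reject H0; the data do not provide sufficient evidence against H0.

-1.563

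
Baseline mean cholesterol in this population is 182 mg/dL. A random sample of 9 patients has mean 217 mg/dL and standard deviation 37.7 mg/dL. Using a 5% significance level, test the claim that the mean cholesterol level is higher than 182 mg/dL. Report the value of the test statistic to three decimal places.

H0: μ = 182; H1: μ > 182 (one-sample t-test, right-tailed).
t = (x̄ − μ₀)/(s/√n) = (217 − 182)/(37.7/√9) = 2.785
df = n − 1 = 8
p-value = P(T ≥ 2.785) ≈ 0.0119
Since p ≈ 0.0119 < α = 0.05, reject H0; the data support H1.

2.785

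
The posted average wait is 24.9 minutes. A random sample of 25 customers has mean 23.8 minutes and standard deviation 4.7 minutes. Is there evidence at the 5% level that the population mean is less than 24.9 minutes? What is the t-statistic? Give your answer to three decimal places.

-1.170

H0: μ = 24.9; H1: μ < 24.9 (one-sample t-test, left-tailed).
t = (x̄ − μ₀)/(s/√n) = (23.8 − 24.9)/(4.7/√25) = -1.170
df = n − 1 = 24
p-value = P(T ≤ -1.170) ≈ 0.1267
Since p ≈ 0.1267 > α = 0.05, fail to reject H0; the data do not provide sufficient evidence against H0.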